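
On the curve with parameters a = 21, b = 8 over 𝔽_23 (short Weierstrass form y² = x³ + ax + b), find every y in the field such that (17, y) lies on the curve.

none

x³ + 21x + 8 = 5278 ≡ 11 (mod 23).
11 is a non-residue mod 23; no y exists.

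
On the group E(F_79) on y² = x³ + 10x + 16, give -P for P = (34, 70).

-(34, 70) = (34, -70 mod 79) = (34, 9).

(34, 9)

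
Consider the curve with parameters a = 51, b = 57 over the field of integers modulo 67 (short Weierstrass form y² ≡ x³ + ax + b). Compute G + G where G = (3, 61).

tangent at (3, 61): λ = (3·3² + 51)/(2·61) ≡ 11/55. 55⁻¹ ≡ 39 (mod 67), so λ ≡ 11·39 ≡ 27.
  x = λ² - 3 - 3 = 729 - 6 ≡ 53; y = λ·(3 - 53) - 61 ≡ 63. → (53, 63)

(53, 63)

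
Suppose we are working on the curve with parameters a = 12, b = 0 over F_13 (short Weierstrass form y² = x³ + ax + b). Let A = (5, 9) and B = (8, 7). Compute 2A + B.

First 2A:
Repeated addition: build up to 2A.
2A: tangent at (5, 9): λ = (3·5² + 12)/(2·9) ≡ 9/5. 5⁻¹ ≡ 8 (mod 13), so λ ≡ 9·8 ≡ 7.
  x = λ² - 5 - 5 = 49 - 10 ≡ 0; y = λ·(5 - 0) - 9 ≡ 0. → (0, 0)
2A = (0, 0).
Finally 2A + B:
(0, 0) + (8, 7). λ = (7 - 0)/(8 - 0) ≡ 7/8 mod 13. 8⁻¹ ≡ 5 (mod 13), so λ ≡ 9.
  x = λ² - 0 - 8 = 81 - 8 ≡ 8; y = λ·(0 - 8) - 0 ≡ 6. → (8, 6)

(8, 6)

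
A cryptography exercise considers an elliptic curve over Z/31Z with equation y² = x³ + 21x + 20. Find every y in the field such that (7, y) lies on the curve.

x³ + 21x + 20 = 510 ≡ 14 (mod 31).
Square roots of 14 mod 31: 13 and 18 (since 13² = 169 ≡ 14).

13, 18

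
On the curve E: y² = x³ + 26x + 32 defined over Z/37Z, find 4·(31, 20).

Write Q = (31, 20).
Repeated addition: build up to 4Q.
2Q: tangent at (31, 20): λ = (3·31² + 26)/(2·20) ≡ 23/3. 3⁻¹ ≡ 25 (mod 37), so λ ≡ 23·25 ≡ 20.
  x = λ² - 31 - 31 = 400 - 62 ≡ 5; y = λ·(31 - 5) - 20 ≡ 19. → (5, 19)
3Q: (5, 19) + (31, 20). λ = (20 - 19)/(31 - 5) ≡ 1/26 mod 37. 26⁻¹ ≡ 10 (mod 37), so λ ≡ 10.
  x = λ² - 5 - 31 = 100 - 36 ≡ 27; y = λ·(5 - 27) - 19 ≡ 20. → (27, 20)
4Q: (27, 20) + (31, 20). λ = (20 - 20)/(31 - 27) ≡ 0/4 mod 37. 4⁻¹ ≡ 28 (mod 37) since 4·28 = 112 ≡ 1, so λ ≡ 0.
  x = λ² - 27 - 31 = 0 - 58 ≡ 16; y = λ·(27 - 16) - 20 ≡ 17. → (16, 17)

(16, 17)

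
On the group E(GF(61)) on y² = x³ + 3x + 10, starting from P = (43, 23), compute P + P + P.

(32, 19)

Repeated addition: build up to 3P.
2P: tangent at (43, 23): λ = (3·43² + 3)/(2·23) ≡ 60/46. 46⁻¹ ≡ 4 (mod 61) since 46·4 = 184 ≡ 1, so λ ≡ 60·4 ≡ 57.
  x = λ² - 43 - 43 = 3249 - 86 ≡ 52; y = λ·(43 - 52) - 23 ≡ 13. → (52, 13)
3P: (52, 13) + (43, 23). λ = (23 - 13)/(43 - 52) ≡ 10/52 mod 61. 52⁻¹ ≡ 27 (mod 61) since 52·27 = 1404 ≡ 1, so λ ≡ 26.
  x = λ² - 52 - 43 = 676 - 95 ≡ 32; y = λ·(52 - 32) - 13 ≡ 19. → (32, 19)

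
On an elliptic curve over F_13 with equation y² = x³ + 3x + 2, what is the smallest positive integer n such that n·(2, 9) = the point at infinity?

2P: tangent at (2, 9): λ = (3·2² + 3)/(2·9) ≡ 2/5. 5⁻¹ ≡ 8 (mod 13), so λ ≡ 2·8 ≡ 3.
  x = λ² - 2 - 2 = 9 - 4 ≡ 5; y = λ·(2 - 5) - 9 ≡ 8. → (5, 8)
3P: (5, 8) + (2, 9). λ = (9 - 8)/(2 - 5) ≡ 1/10 mod 13. 10⁻¹ ≡ 4 (mod 13) since 10·4 = 40 ≡ 1, so λ ≡ 4.
  x = λ² - 5 - 2 = 16 - 7 ≡ 9; y = λ·(5 - 9) - 8 ≡ 2. → (9, 2)
4P: (9, 2) + (2, 9). λ = (9 - 2)/(2 - 9) ≡ 7/6 mod 13. 6⁻¹ ≡ 11 (mod 13) since 6·11 = 66 ≡ 1, so λ ≡ 12.
  x = λ² - 9 - 2 = 144 - 11 ≡ 3; y = λ·(9 - 3) - 2 ≡ 5. → (3, 5)
5P: (3, 5) + (2, 9). λ = (9 - 5)/(2 - 3) ≡ 4/12 mod 13. 12⁻¹ ≡ 12 (mod 13), so λ ≡ 9.
  x = λ² - 3 - 2 = 81 - 5 ≡ 11; y = λ·(3 - 11) - 5 ≡ 1. → (11, 1)
6P: (11, 1) + (2, 9). λ = (9 - 1)/(2 - 11) ≡ 8/4 mod 13. 4⁻¹ ≡ 10 (mod 13), so λ ≡ 2.
  x = λ² - 11 - 2 = 4 - 13 ≡ 4; y = λ·(11 - 4) - 1 ≡ 0. → (4, 0)
7P: (4, 0) + (2, 9). λ = (9 - 0)/(2 - 4) ≡ 9/11 mod 13. 11⁻¹ ≡ 6 (mod 13), so λ ≡ 2.
  x = λ² - 4 - 2 = 4 - 6 ≡ 11; y = λ·(4 - 11) - 0 ≡ 12. → (11, 12)
8P: (11, 12) + (2, 9). λ = (9 - 12)/(2 - 11) ≡ 10/4 mod 13. 4⁻¹ ≡ 10 (mod 13), so λ ≡ 9.
  x = λ² - 11 - 2 = 81 - 13 ≡ 3; y = λ·(11 - 3) - 12 ≡ 8. → (3, 8)
9P: (3, 8) + (2, 9). λ = (9 - 8)/(2 - 3) ≡ 1/12 mod 13. 12⁻¹ ≡ 12 (mod 13) since 12·12 = 144 ≡ 1, so λ ≡ 12.
  x = λ² - 3 - 2 = 144 - 5 ≡ 9; y = λ·(3 - 9) - 8 ≡ 11. → (9, 11)
10P: (9, 11) + (2, 9). λ = (9 - 11)/(2 - 9) ≡ 11/6 mod 13. 6⁻¹ ≡ 11 (mod 13) since 6·11 = 66 ≡ 1, so λ ≡ 4.
  x = λ² - 9 - 2 = 16 - 11 ≡ 5; y = λ·(9 - 5) - 11 ≡ 5. → (5, 5)
11P: (5, 5) + (2, 9). λ = (9 - 5)/(2 - 5) ≡ 4/10 mod 13. 10⁻¹ ≡ 4 (mod 13) since 10·4 = 40 ≡ 1, so λ ≡ 3.
  x = λ² - 5 - 2 = 9 - 7 ≡ 2; y = λ·(5 - 2) - 5 ≡ 4. → (2, 4)
12P: (2, 4) + (2, 9): same x and y₁ ≡ -y₂, so the sum is the point at infinity.
12P = the point at infinity, so the order is 12.

12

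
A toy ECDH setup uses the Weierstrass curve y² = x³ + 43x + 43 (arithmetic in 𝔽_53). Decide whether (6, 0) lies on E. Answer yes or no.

y² = 0² ≡ 0; x³ + 43x + 43 = 517 ≡ 40 (mod 53). 0 ≠ 40.

no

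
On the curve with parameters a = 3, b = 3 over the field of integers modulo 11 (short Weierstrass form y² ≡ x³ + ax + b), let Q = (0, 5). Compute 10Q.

Repeated addition: build up to 10Q.
2Q: tangent at (0, 5): λ = (3·0² + 3)/(2·5) ≡ 3/10. 10⁻¹ ≡ 10 (mod 11), so λ ≡ 3·10 ≡ 8.
  x = λ² - 0 - 0 = 64 - 0 ≡ 9; y = λ·(0 - 9) - 5 ≡ 0. → (9, 0)
3Q: (9, 0) + (0, 5). λ = (5 - 0)/(0 - 9) ≡ 5/2 mod 11. 2⁻¹ ≡ 6 (mod 11), so λ ≡ 8.
  x = λ² - 9 - 0 = 64 - 9 ≡ 0; y = λ·(9 - 0) - 0 ≡ 6. → (0, 6)
4Q: (0, 6) + (0, 5): same x and y₁ ≡ -y₂, so the sum is O.
5Q: O + (0, 5) = (0, 5) (identity).
6Q: tangent at (0, 5): λ = (3·0² + 3)/(2·5) ≡ 3/10. 10⁻¹ ≡ 10 (mod 11), so λ ≡ 3·10 ≡ 8.
  x = λ² - 0 - 0 = 64 - 0 ≡ 9; y = λ·(0 - 9) - 5 ≡ 0. → (9, 0)
7Q: (9, 0) + (0, 5). λ = (5 - 0)/(0 - 9) ≡ 5/2 mod 11. 2⁻¹ ≡ 6 (mod 11) since 2·6 = 12 ≡ 1, so λ ≡ 8.
  x = λ² - 9 - 0 = 64 - 9 ≡ 0; y = λ·(9 - 0) - 0 ≡ 6. → (0, 6)
8Q: (0, 6) + (0, 5): same x and y₁ ≡ -y₂, so the sum is O.
9Q: O + (0, 5) = (0, 5) (identity).
10Q: tangent at (0, 5): λ = (3·0² + 3)/(2·5) ≡ 3/10. 10⁻¹ ≡ 10 (mod 11) since 10·10 = 100 ≡ 1, so λ ≡ 3·10 ≡ 8.
  x = λ² - 0 - 0 = 64 - 0 ≡ 9; y = λ·(0 - 9) - 5 ≡ 0. → (9, 0)

(9, 0)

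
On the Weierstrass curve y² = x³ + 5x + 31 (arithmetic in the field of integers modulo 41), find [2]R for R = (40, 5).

(1, 18)

tangent at (40, 5): λ = (3·40² + 5)/(2·5) ≡ 8/10. 10⁻¹ ≡ 37 (mod 41), so λ ≡ 8·37 ≡ 9.
  x = λ² - 40 - 40 = 81 - 80 ≡ 1; y = λ·(40 - 1) - 5 ≡ 18. → (1, 18)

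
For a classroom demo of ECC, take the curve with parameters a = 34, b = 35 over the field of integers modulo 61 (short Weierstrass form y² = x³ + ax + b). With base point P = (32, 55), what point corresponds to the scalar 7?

Double-and-add on 7 = (111)₂. Start with P = (32, 55) for the leading 1-bit.
double: tangent at (32, 55): λ = (3·32² + 34)/(2·55) ≡ 56/49. 49⁻¹ ≡ 5 (mod 61) since 49·5 = 245 ≡ 1, so λ ≡ 56·5 ≡ 36.
  x = λ² - 32 - 32 = 1296 - 64 ≡ 12; y = λ·(32 - 12) - 55 ≡ 55. → (12, 55)
add P: (12, 55) + (32, 55). λ = (55 - 55)/(32 - 12) ≡ 0/20 mod 61. 20⁻¹ ≡ 58 (mod 61), so λ ≡ 0.
  x = λ² - 12 - 32 = 0 - 44 ≡ 17; y = λ·(12 - 17) - 55 ≡ 6. → (17, 6)
double: tangent at (17, 6): λ = (3·17² + 34)/(2·6) ≡ 47/12. 12⁻¹ ≡ 56 (mod 61), so λ ≡ 47·56 ≡ 9.
  x = λ² - 17 - 17 = 81 - 34 ≡ 47; y = λ·(17 - 47) - 6 ≡ 29. → (47, 29)
add P: (47, 29) + (32, 55). λ = (55 - 29)/(32 - 47) ≡ 26/46 mod 61. 46⁻¹ ≡ 4 (mod 61) since 46·4 = 184 ≡ 1, so λ ≡ 43.
  x = λ² - 47 - 32 = 1849 - 79 ≡ 1; y = λ·(47 - 1) - 29 ≡ 58. → (1, 58)

(1, 58)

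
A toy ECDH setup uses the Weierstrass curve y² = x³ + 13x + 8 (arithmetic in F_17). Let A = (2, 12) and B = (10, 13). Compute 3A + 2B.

(2, 5)

First 3A:
Repeated addition: build up to 3A.
2A: tangent at (2, 12): λ = (3·2² + 13)/(2·12) ≡ 8/7. 7⁻¹ ≡ 5 (mod 17) since 7·5 = 35 ≡ 1, so λ ≡ 8·5 ≡ 6.
  x = λ² - 2 - 2 = 36 - 4 ≡ 15; y = λ·(2 - 15) - 12 ≡ 12. → (15, 12)
3A: (15, 12) + (2, 12). λ = (12 - 12)/(2 - 15) ≡ 0/4 mod 17. 4⁻¹ ≡ 13 (mod 17), so λ ≡ 0.
  x = λ² - 15 - 2 = 0 - 17 ≡ 0; y = λ·(15 - 0) - 12 ≡ 5. → (0, 5)
3A = (0, 5).
Next 2B:
Repeated addition: build up to 2B.
2B: tangent at (10, 13): λ = (3·10² + 13)/(2·13) ≡ 7/9. 9⁻¹ ≡ 2 (mod 17), so λ ≡ 7·2 ≡ 14.
  x = λ² - 10 - 10 = 196 - 20 ≡ 6; y = λ·(10 - 6) - 13 ≡ 9. → (6, 9)
2B = (6, 9).
Finally 3A + 2B:
(0, 5) + (6, 9). λ = (9 - 5)/(6 - 0) ≡ 4/6 mod 17. 6⁻¹ ≡ 3 (mod 17), so λ ≡ 12.
  x = λ² - 0 - 6 = 144 - 6 ≡ 2; y = λ·(0 - 2) - 5 ≡ 5. → (2, 5)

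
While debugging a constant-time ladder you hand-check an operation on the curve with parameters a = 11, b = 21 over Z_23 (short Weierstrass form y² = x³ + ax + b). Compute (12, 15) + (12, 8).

O

The two points share x = 12 and their y-coordinates satisfy 15 + 8 ≡ 0 (mod 23), so they are inverses. Their sum is O.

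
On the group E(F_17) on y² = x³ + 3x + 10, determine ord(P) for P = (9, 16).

7

2P: tangent at (9, 16): λ = (3·9² + 3)/(2·16) ≡ 8/15. 15⁻¹ ≡ 8 (mod 17) since 15·8 = 120 ≡ 1, so λ ≡ 8·8 ≡ 13.
  x = λ² - 9 - 9 = 169 - 18 ≡ 15; y = λ·(9 - 15) - 16 ≡ 8. → (15, 8)
3P: (15, 8) + (9, 16). λ = (16 - 8)/(9 - 15) ≡ 8/11 mod 17. 11⁻¹ ≡ 14 (mod 17) since 11·14 = 154 ≡ 1, so λ ≡ 10.
  x = λ² - 15 - 9 = 100 - 24 ≡ 8; y = λ·(15 - 8) - 8 ≡ 11. → (8, 11)
4P: (8, 11) + (9, 16). λ = (16 - 11)/(9 - 8) ≡ 5/1 mod 17. 1⁻¹ ≡ 1 (mod 17) since 1·1 = 1 ≡ 1, so λ ≡ 5.
  x = λ² - 8 - 9 = 25 - 17 ≡ 8; y = λ·(8 - 8) - 11 ≡ 6. → (8, 6)
5P: (8, 6) + (9, 16). λ = (16 - 6)/(9 - 8) ≡ 10/1 mod 17. 1⁻¹ ≡ 1 (mod 17) since 1·1 = 1 ≡ 1, so λ ≡ 10.
  x = λ² - 8 - 9 = 100 - 17 ≡ 15; y = λ·(8 - 15) - 6 ≡ 9. → (15, 9)
6P: (15, 9) + (9, 16). λ = (16 - 9)/(9 - 15) ≡ 7/11 mod 17. 11⁻¹ ≡ 14 (mod 17) since 11·14 = 154 ≡ 1, so λ ≡ 13.
  x = λ² - 15 - 9 = 169 - 24 ≡ 9; y = λ·(15 - 9) - 9 ≡ 1. → (9, 1)
7P: (9, 1) + (9, 16): same x and y₁ ≡ -y₂, so the sum is O.
7P = O, so the order is 7.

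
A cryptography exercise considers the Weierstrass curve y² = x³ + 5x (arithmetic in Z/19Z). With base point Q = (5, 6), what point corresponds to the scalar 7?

Repeated addition: build up to 7Q.
2Q: tangent at (5, 6): λ = (3·5² + 5)/(2·6) ≡ 4/12. 12⁻¹ ≡ 8 (mod 19), so λ ≡ 4·8 ≡ 13.
  x = λ² - 5 - 5 = 169 - 10 ≡ 7; y = λ·(5 - 7) - 6 ≡ 6. → (7, 6)
3Q: (7, 6) + (5, 6). λ = (6 - 6)/(5 - 7) ≡ 0/17 mod 19. 17⁻¹ ≡ 9 (mod 19) since 17·9 = 153 ≡ 1, so λ ≡ 0.
  x = λ² - 7 - 5 = 0 - 12 ≡ 7; y = λ·(7 - 7) - 6 ≡ 13. → (7, 13)
4Q: (7, 13) + (5, 6). λ = (6 - 13)/(5 - 7) ≡ 12/17 mod 19. 17⁻¹ ≡ 9 (mod 19), so λ ≡ 13.
  x = λ² - 7 - 5 = 169 - 12 ≡ 5; y = λ·(7 - 5) - 13 ≡ 13. → (5, 13)
5Q: (5, 13) + (5, 6): same x and y₁ ≡ -y₂, so the sum is ∞.
6Q: ∞ + (5, 6) = (5, 6) (identity).
7Q: tangent at (5, 6): λ = (3·5² + 5)/(2·6) ≡ 4/12. 12⁻¹ ≡ 8 (mod 19), so λ ≡ 4·8 ≡ 13.
  x = λ² - 5 - 5 = 169 - 10 ≡ 7; y = λ·(5 - 7) - 6 ≡ 6. → (7, 6)

(7, 6)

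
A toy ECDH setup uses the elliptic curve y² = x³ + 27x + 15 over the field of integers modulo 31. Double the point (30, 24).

tangent at (30, 24): λ = (3·30² + 27)/(2·24) ≡ 30/17. 17⁻¹ ≡ 11 (mod 31) since 17·11 = 187 ≡ 1, so λ ≡ 30·11 ≡ 20.
  x = λ² - 30 - 30 = 400 - 60 ≡ 30; y = λ·(30 - 30) - 24 ≡ 7. → (30, 7)

(30, 7)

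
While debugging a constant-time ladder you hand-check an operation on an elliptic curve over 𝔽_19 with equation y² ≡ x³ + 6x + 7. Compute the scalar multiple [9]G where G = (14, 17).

(14, 17)

Repeated addition: build up to 9G.
2G: tangent at (14, 17): λ = (3·14² + 6)/(2·17) ≡ 5/15. 15⁻¹ ≡ 14 (mod 19), so λ ≡ 5·14 ≡ 13.
  x = λ² - 14 - 14 = 169 - 28 ≡ 8; y = λ·(14 - 8) - 17 ≡ 4. → (8, 4)
3G: (8, 4) + (14, 17). λ = (17 - 4)/(14 - 8) ≡ 13/6 mod 19. 6⁻¹ ≡ 16 (mod 19), so λ ≡ 18.
  x = λ² - 8 - 14 = 324 - 22 ≡ 17; y = λ·(8 - 17) - 4 ≡ 5. → (17, 5)
4G: (17, 5) + (14, 17). λ = (17 - 5)/(14 - 17) ≡ 12/16 mod 19. 16⁻¹ ≡ 6 (mod 19) since 16·6 = 96 ≡ 1, so λ ≡ 15.
  x = λ² - 17 - 14 = 225 - 31 ≡ 4; y = λ·(17 - 4) - 5 ≡ 0. → (4, 0)
5G: (4, 0) + (14, 17). λ = (17 - 0)/(14 - 4) ≡ 17/10 mod 19. 10⁻¹ ≡ 2 (mod 19), so λ ≡ 15.
  x = λ² - 4 - 14 = 225 - 18 ≡ 17; y = λ·(4 - 17) - 0 ≡ 14. → (17, 14)
6G: (17, 14) + (14, 17). λ = (17 - 14)/(14 - 17) ≡ 3/16 mod 19. 16⁻¹ ≡ 6 (mod 19), so λ ≡ 18.
  x = λ² - 17 - 14 = 324 - 31 ≡ 8; y = λ·(17 - 8) - 14 ≡ 15. → (8, 15)
7G: (8, 15) + (14, 17). λ = (17 - 15)/(14 - 8) ≡ 2/6 mod 19. 6⁻¹ ≡ 16 (mod 19) since 6·16 = 96 ≡ 1, so λ ≡ 13.
  x = λ² - 8 - 14 = 169 - 22 ≡ 14; y = λ·(8 - 14) - 15 ≡ 2. → (14, 2)
8G: (14, 2) + (14, 17): same x and y₁ ≡ -y₂, so the sum is ∞.
9G: ∞ + (14, 17) = (14, 17) (identity).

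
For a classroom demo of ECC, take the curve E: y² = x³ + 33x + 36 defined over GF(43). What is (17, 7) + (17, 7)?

(4, 24)

tangent at (17, 7): λ = (3·17² + 33)/(2·7) ≡ 40/14. 14⁻¹ ≡ 40 (mod 43) since 14·40 = 560 ≡ 1, so λ ≡ 40·40 ≡ 9.
  x = λ² - 17 - 17 = 81 - 34 ≡ 4; y = λ·(17 - 4) - 7 ≡ 24. → (4, 24)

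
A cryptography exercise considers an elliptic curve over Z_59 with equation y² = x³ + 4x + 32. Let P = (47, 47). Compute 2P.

(41, 21)

tangent at (47, 47): λ = (3·47² + 4)/(2·47) ≡ 23/35. 35⁻¹ ≡ 27 (mod 59) since 35·27 = 945 ≡ 1, so λ ≡ 23·27 ≡ 31.
  x = λ² - 47 - 47 = 961 - 94 ≡ 41; y = λ·(47 - 41) - 47 ≡ 21. → (41, 21)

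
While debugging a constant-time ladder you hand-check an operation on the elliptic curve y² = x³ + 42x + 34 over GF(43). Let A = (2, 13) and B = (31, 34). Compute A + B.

(23, 40)

(2, 13) + (31, 34). λ = (34 - 13)/(31 - 2) ≡ 21/29 mod 43. 29⁻¹ ≡ 3 (mod 43), so λ ≡ 20.
  x = λ² - 2 - 31 = 400 - 33 ≡ 23; y = λ·(2 - 23) - 13 ≡ 40. → (23, 40)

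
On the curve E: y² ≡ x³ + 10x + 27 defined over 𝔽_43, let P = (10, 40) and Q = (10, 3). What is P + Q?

The two points share x = 10 and their y-coordinates satisfy 40 + 3 ≡ 0 (mod 43), so they are inverses. Their sum is O.

O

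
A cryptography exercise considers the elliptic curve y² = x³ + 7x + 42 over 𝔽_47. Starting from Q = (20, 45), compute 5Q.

(35, 43)

Repeated addition: build up to 5Q.
2Q: tangent at (20, 45): λ = (3·20² + 7)/(2·45) ≡ 32/43. 43⁻¹ ≡ 35 (mod 47), so λ ≡ 32·35 ≡ 39.
  x = λ² - 20 - 20 = 1521 - 40 ≡ 24; y = λ·(20 - 24) - 45 ≡ 34. → (24, 34)
3Q: (24, 34) + (20, 45). λ = (45 - 34)/(20 - 24) ≡ 11/43 mod 47. 43⁻¹ ≡ 35 (mod 47), so λ ≡ 9.
  x = λ² - 24 - 20 = 81 - 44 ≡ 37; y = λ·(24 - 37) - 34 ≡ 37. → (37, 37)
4Q: (37, 37) + (20, 45). λ = (45 - 37)/(20 - 37) ≡ 8/30 mod 47. 30⁻¹ ≡ 11 (mod 47) since 30·11 = 330 ≡ 1, so λ ≡ 41.
  x = λ² - 37 - 20 = 1681 - 57 ≡ 26; y = λ·(37 - 26) - 37 ≡ 38. → (26, 38)
5Q: (26, 38) + (20, 45). λ = (45 - 38)/(20 - 26) ≡ 7/41 mod 47. 41⁻¹ ≡ 39 (mod 47), so λ ≡ 38.
  x = λ² - 26 - 20 = 1444 - 46 ≡ 35; y = λ·(26 - 35) - 38 ≡ 43. → (35, 43)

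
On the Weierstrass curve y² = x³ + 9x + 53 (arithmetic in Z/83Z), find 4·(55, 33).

Write Q = (55, 33).
Repeated addition: build up to 4Q.
2Q: tangent at (55, 33): λ = (3·55² + 9)/(2·33) ≡ 37/66. 66⁻¹ ≡ 39 (mod 83), so λ ≡ 37·39 ≡ 32.
  x = λ² - 55 - 55 = 1024 - 110 ≡ 1; y = λ·(55 - 1) - 33 ≡ 35. → (1, 35)
3Q: (1, 35) + (55, 33). λ = (33 - 35)/(55 - 1) ≡ 81/54 mod 83. 54⁻¹ ≡ 20 (mod 83), so λ ≡ 43.
  x = λ² - 1 - 55 = 1849 - 56 ≡ 50; y = λ·(1 - 50) - 35 ≡ 16. → (50, 16)
4Q: (50, 16) + (55, 33). λ = (33 - 16)/(55 - 50) ≡ 17/5 mod 83. 5⁻¹ ≡ 50 (mod 83), so λ ≡ 20.
  x = λ² - 50 - 55 = 400 - 105 ≡ 46; y = λ·(50 - 46) - 16 ≡ 64. → (46, 64)

(46, 64)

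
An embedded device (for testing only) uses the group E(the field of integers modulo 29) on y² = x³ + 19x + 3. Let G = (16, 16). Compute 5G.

Repeated addition: build up to 5G.
2G: tangent at (16, 16): λ = (3·16² + 19)/(2·16) ≡ 4/3. 3⁻¹ ≡ 10 (mod 29) since 3·10 = 30 ≡ 1, so λ ≡ 4·10 ≡ 11.
  x = λ² - 16 - 16 = 121 - 32 ≡ 2; y = λ·(16 - 2) - 16 ≡ 22. → (2, 22)
3G: (2, 22) + (16, 16). λ = (16 - 22)/(16 - 2) ≡ 23/14 mod 29. 14⁻¹ ≡ 27 (mod 29), so λ ≡ 12.
  x = λ² - 2 - 16 = 144 - 18 ≡ 10; y = λ·(2 - 10) - 22 ≡ 27. → (10, 27)
4G: (10, 27) + (16, 16). λ = (16 - 27)/(16 - 10) ≡ 18/6 mod 29. 6⁻¹ ≡ 5 (mod 29), so λ ≡ 3.
  x = λ² - 10 - 16 = 9 - 26 ≡ 12; y = λ·(10 - 12) - 27 ≡ 25. → (12, 25)
5G: (12, 25) + (16, 16). λ = (16 - 25)/(16 - 12) ≡ 20/4 mod 29. 4⁻¹ ≡ 22 (mod 29), so λ ≡ 5.
  x = λ² - 12 - 16 = 25 - 28 ≡ 26; y = λ·(12 - 26) - 25 ≡ 21. → (26, 21)

(26, 21)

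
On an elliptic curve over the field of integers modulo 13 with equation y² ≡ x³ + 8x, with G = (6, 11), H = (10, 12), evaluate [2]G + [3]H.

(10, 1)

First 2G:
Repeated addition: build up to 2G.
2G: tangent at (6, 11): λ = (3·6² + 8)/(2·11) ≡ 12/9. 9⁻¹ ≡ 3 (mod 13) since 9·3 = 27 ≡ 1, so λ ≡ 12·3 ≡ 10.
  x = λ² - 6 - 6 = 100 - 12 ≡ 10; y = λ·(6 - 10) - 11 ≡ 1. → (10, 1)
2G = (10, 1).
Next 3H:
Repeated addition: build up to 3H.
2H: tangent at (10, 12): λ = (3·10² + 8)/(2·12) ≡ 9/11. 11⁻¹ ≡ 6 (mod 13), so λ ≡ 9·6 ≡ 2.
  x = λ² - 10 - 10 = 4 - 20 ≡ 10; y = λ·(10 - 10) - 12 ≡ 1. → (10, 1)
3H: (10, 1) + (10, 12): same x and y₁ ≡ -y₂, so the sum is O.
3H = O.
Finally 2G + 3H:
(10, 1) + O = (10, 1) (identity).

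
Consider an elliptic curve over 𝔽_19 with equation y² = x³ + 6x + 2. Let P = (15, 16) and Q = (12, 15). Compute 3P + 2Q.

(10, 13)

First 3P:
Repeated addition: build up to 3P.
2P: tangent at (15, 16): λ = (3·15² + 6)/(2·16) ≡ 16/13. 13⁻¹ ≡ 3 (mod 19), so λ ≡ 16·3 ≡ 10.
  x = λ² - 15 - 15 = 100 - 30 ≡ 13; y = λ·(15 - 13) - 16 ≡ 4. → (13, 4)
3P: (13, 4) + (15, 16). λ = (16 - 4)/(15 - 13) ≡ 12/2 mod 19. 2⁻¹ ≡ 10 (mod 19), so λ ≡ 6.
  x = λ² - 13 - 15 = 36 - 28 ≡ 8; y = λ·(13 - 8) - 4 ≡ 7. → (8, 7)
3P = (8, 7).
Next 2Q:
Repeated addition: build up to 2Q.
2Q: tangent at (12, 15): λ = (3·12² + 6)/(2·15) ≡ 1/11. 11⁻¹ ≡ 7 (mod 19) since 11·7 = 77 ≡ 1, so λ ≡ 1·7 ≡ 7.
  x = λ² - 12 - 12 = 49 - 24 ≡ 6; y = λ·(12 - 6) - 15 ≡ 8. → (6, 8)
2Q = (6, 8).
Finally 3P + 2Q:
(8, 7) + (6, 8). λ = (8 - 7)/(6 - 8) ≡ 1/17 mod 19. 17⁻¹ ≡ 9 (mod 19), so λ ≡ 9.
  x = λ² - 8 - 6 = 81 - 14 ≡ 10; y = λ·(8 - 10) - 7 ≡ 13. → (10, 13)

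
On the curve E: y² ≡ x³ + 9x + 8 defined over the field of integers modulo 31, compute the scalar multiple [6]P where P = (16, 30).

(28, 27)

Double-and-add on 6 = (110)₂. Start with P = (16, 30) for the leading 1-bit.
double: tangent at (16, 30): λ = (3·16² + 9)/(2·30) ≡ 2/29. 29⁻¹ ≡ 15 (mod 31) since 29·15 = 435 ≡ 1, so λ ≡ 2·15 ≡ 30.
  x = λ² - 16 - 16 = 900 - 32 ≡ 0; y = λ·(16 - 0) - 30 ≡ 16. → (0, 16)
add P: (0, 16) + (16, 30). λ = (30 - 16)/(16 - 0) ≡ 14/16 mod 31. 16⁻¹ ≡ 2 (mod 31) since 16·2 = 32 ≡ 1, so λ ≡ 28.
  x = λ² - 0 - 16 = 784 - 16 ≡ 24; y = λ·(0 - 24) - 16 ≡ 25. → (24, 25)
double: tangent at (24, 25): λ = (3·24² + 9)/(2·25) ≡ 1/19. 19⁻¹ ≡ 18 (mod 31), so λ ≡ 1·18 ≡ 18.
  x = λ² - 24 - 24 = 324 - 48 ≡ 28; y = λ·(24 - 28) - 25 ≡ 27. → (28, 27)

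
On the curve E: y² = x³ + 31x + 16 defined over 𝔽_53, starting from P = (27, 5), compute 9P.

(18, 24)

Repeated addition: build up to 9P.
2P: tangent at (27, 5): λ = (3·27² + 31)/(2·5) ≡ 45/10. 10⁻¹ ≡ 16 (mod 53) since 10·16 = 160 ≡ 1, so λ ≡ 45·16 ≡ 31.
  x = λ² - 27 - 27 = 961 - 54 ≡ 6; y = λ·(27 - 6) - 5 ≡ 10. → (6, 10)
3P: (6, 10) + (27, 5). λ = (5 - 10)/(27 - 6) ≡ 48/21 mod 53. 21⁻¹ ≡ 48 (mod 53), so λ ≡ 25.
  x = λ² - 6 - 27 = 625 - 33 ≡ 9; y = λ·(6 - 9) - 10 ≡ 21. → (9, 21)
4P: (9, 21) + (27, 5). λ = (5 - 21)/(27 - 9) ≡ 37/18 mod 53. 18⁻¹ ≡ 3 (mod 53) since 18·3 = 54 ≡ 1, so λ ≡ 5.
  x = λ² - 9 - 27 = 25 - 36 ≡ 42; y = λ·(9 - 42) - 21 ≡ 26. → (42, 26)
5P: (42, 26) + (27, 5). λ = (5 - 26)/(27 - 42) ≡ 32/38 mod 53. 38⁻¹ ≡ 7 (mod 53) since 38·7 = 266 ≡ 1, so λ ≡ 12.
  x = λ² - 42 - 27 = 144 - 69 ≡ 22; y = λ·(42 - 22) - 26 ≡ 2. → (22, 2)
6P: (22, 2) + (27, 5). λ = (5 - 2)/(27 - 22) ≡ 3/5 mod 53. 5⁻¹ ≡ 32 (mod 53) since 5·32 = 160 ≡ 1, so λ ≡ 43.
  x = λ² - 22 - 27 = 1849 - 49 ≡ 51; y = λ·(22 - 51) - 2 ≡ 23. → (51, 23)
7P: (51, 23) + (27, 5). λ = (5 - 23)/(27 - 51) ≡ 35/29 mod 53. 29⁻¹ ≡ 11 (mod 53), so λ ≡ 14.
  x = λ² - 51 - 27 = 196 - 78 ≡ 12; y = λ·(51 - 12) - 23 ≡ 46. → (12, 46)
8P: (12, 46) + (27, 5). λ = (5 - 46)/(27 - 12) ≡ 12/15 mod 53. 15⁻¹ ≡ 46 (mod 53), so λ ≡ 22.
  x = λ² - 12 - 27 = 484 - 39 ≡ 21; y = λ·(12 - 21) - 46 ≡ 21. → (21, 21)
9P: (21, 21) + (27, 5). λ = (5 - 21)/(27 - 21) ≡ 37/6 mod 53. 6⁻¹ ≡ 9 (mod 53) since 6·9 = 54 ≡ 1, so λ ≡ 15.
  x = λ² - 21 - 27 = 225 - 48 ≡ 18; y = λ·(21 - 18) - 21 ≡ 24. → (18, 24)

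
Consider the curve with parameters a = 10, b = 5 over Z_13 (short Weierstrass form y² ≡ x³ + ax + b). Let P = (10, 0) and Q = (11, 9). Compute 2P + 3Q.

First 2P:
Repeated addition: build up to 2P.
2P: (10, 0) + (10, 0): same x and y₁ ≡ -y₂, so the sum is 𝒪.
2P = 𝒪.
Next 3Q:
Repeated addition: build up to 3Q.
2Q: tangent at (11, 9): λ = (3·11² + 10)/(2·9) ≡ 9/5. 5⁻¹ ≡ 8 (mod 13), so λ ≡ 9·8 ≡ 7.
  x = λ² - 11 - 11 = 49 - 22 ≡ 1; y = λ·(11 - 1) - 9 ≡ 9. → (1, 9)
3Q: (1, 9) + (11, 9). λ = (9 - 9)/(11 - 1) ≡ 0/10 mod 13. 10⁻¹ ≡ 4 (mod 13) since 10·4 = 40 ≡ 1, so λ ≡ 0.
  x = λ² - 1 - 11 = 0 - 12 ≡ 1; y = λ·(1 - 1) - 9 ≡ 4. → (1, 4)
3Q = (1, 4).
Finally 2P + 3Q:
𝒪 + (1, 4) = (1, 4) (identity).

(1, 4)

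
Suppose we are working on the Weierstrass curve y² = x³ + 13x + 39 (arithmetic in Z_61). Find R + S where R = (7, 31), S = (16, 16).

(34, 14)

(7, 31) + (16, 16). λ = (16 - 31)/(16 - 7) ≡ 46/9 mod 61. 9⁻¹ ≡ 34 (mod 61) since 9·34 = 306 ≡ 1, so λ ≡ 39.
  x = λ² - 7 - 16 = 1521 - 23 ≡ 34; y = λ·(7 - 34) - 31 ≡ 14. → (34, 14)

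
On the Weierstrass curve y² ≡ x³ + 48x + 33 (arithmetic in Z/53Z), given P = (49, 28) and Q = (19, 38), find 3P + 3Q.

(10, 20)

First 3P:
Repeated addition: build up to 3P.
2P: tangent at (49, 28): λ = (3·49² + 48)/(2·28) ≡ 43/3. 3⁻¹ ≡ 18 (mod 53), so λ ≡ 43·18 ≡ 32.
  x = λ² - 49 - 49 = 1024 - 98 ≡ 25; y = λ·(49 - 25) - 28 ≡ 51. → (25, 51)
3P: (25, 51) + (49, 28). λ = (28 - 51)/(49 - 25) ≡ 30/24 mod 53. 24⁻¹ ≡ 42 (mod 53) since 24·42 = 1008 ≡ 1, so λ ≡ 41.
  x = λ² - 25 - 49 = 1681 - 74 ≡ 17; y = λ·(25 - 17) - 51 ≡ 12. → (17, 12)
3P = (17, 12).
Next 3Q:
Repeated addition: build up to 3Q.
2Q: tangent at (19, 38): λ = (3·19² + 48)/(2·38) ≡ 18/23. 23⁻¹ ≡ 30 (mod 53) since 23·30 = 690 ≡ 1, so λ ≡ 18·30 ≡ 10.
  x = λ² - 19 - 19 = 100 - 38 ≡ 9; y = λ·(19 - 9) - 38 ≡ 9. → (9, 9)
3Q: (9, 9) + (19, 38). λ = (38 - 9)/(19 - 9) ≡ 29/10 mod 53. 10⁻¹ ≡ 16 (mod 53), so λ ≡ 40.
  x = λ² - 9 - 19 = 1600 - 28 ≡ 35; y = λ·(9 - 35) - 9 ≡ 11. → (35, 11)
3Q = (35, 11).
Finally 3P + 3Q:
(17, 12) + (35, 11). λ = (11 - 12)/(35 - 17) ≡ 52/18 mod 53. 18⁻¹ ≡ 3 (mod 53), so λ ≡ 50.
  x = λ² - 17 - 35 = 2500 - 52 ≡ 10; y = λ·(17 - 10) - 12 ≡ 20. → (10, 20)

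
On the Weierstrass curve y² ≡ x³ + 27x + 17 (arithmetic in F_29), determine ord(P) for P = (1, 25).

2P: tangent at (1, 25): λ = (3·1² + 27)/(2·25) ≡ 1/21. 21⁻¹ ≡ 18 (mod 29), so λ ≡ 1·18 ≡ 18.
  x = λ² - 1 - 1 = 324 - 2 ≡ 3; y = λ·(1 - 3) - 25 ≡ 26. → (3, 26)
3P: (3, 26) + (1, 25). λ = (25 - 26)/(1 - 3) ≡ 28/27 mod 29. 27⁻¹ ≡ 14 (mod 29) since 27·14 = 378 ≡ 1, so λ ≡ 15.
  x = λ² - 3 - 1 = 225 - 4 ≡ 18; y = λ·(3 - 18) - 26 ≡ 10. → (18, 10)
4P: (18, 10) + (1, 25). λ = (25 - 10)/(1 - 18) ≡ 15/12 mod 29. 12⁻¹ ≡ 17 (mod 29) since 12·17 = 204 ≡ 1, so λ ≡ 23.
  x = λ² - 18 - 1 = 529 - 19 ≡ 17; y = λ·(18 - 17) - 10 ≡ 13. → (17, 13)
5P: (17, 13) + (1, 25). λ = (25 - 13)/(1 - 17) ≡ 12/13 mod 29. 13⁻¹ ≡ 9 (mod 29), so λ ≡ 21.
  x = λ² - 17 - 1 = 441 - 18 ≡ 17; y = λ·(17 - 17) - 13 ≡ 16. → (17, 16)
6P: (17, 16) + (1, 25). λ = (25 - 16)/(1 - 17) ≡ 9/13 mod 29. 13⁻¹ ≡ 9 (mod 29), so λ ≡ 23.
  x = λ² - 17 - 1 = 529 - 18 ≡ 18; y = λ·(17 - 18) - 16 ≡ 19. → (18, 19)
7P: (18, 19) + (1, 25). λ = (25 - 19)/(1 - 18) ≡ 6/12 mod 29. 12⁻¹ ≡ 17 (mod 29), so λ ≡ 15.
  x = λ² - 18 - 1 = 225 - 19 ≡ 3; y = λ·(18 - 3) - 19 ≡ 3. → (3, 3)
8P: (3, 3) + (1, 25). λ = (25 - 3)/(1 - 3) ≡ 22/27 mod 29. 27⁻¹ ≡ 14 (mod 29), so λ ≡ 18.
  x = λ² - 3 - 1 = 324 - 4 ≡ 1; y = λ·(3 - 1) - 3 ≡ 4. → (1, 4)
9P: (1, 4) + (1, 25): same x and y₁ ≡ -y₂, so the sum is 𝒪.
9P = 𝒪, so the order is 9.

9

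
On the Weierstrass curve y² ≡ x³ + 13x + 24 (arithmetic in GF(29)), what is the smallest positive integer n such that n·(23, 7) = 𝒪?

2P: tangent at (23, 7): λ = (3·23² + 13)/(2·7) ≡ 5/14. 14⁻¹ ≡ 27 (mod 29), so λ ≡ 5·27 ≡ 19.
  x = λ² - 23 - 23 = 361 - 46 ≡ 25; y = λ·(23 - 25) - 7 ≡ 13. → (25, 13)
3P: (25, 13) + (23, 7). λ = (7 - 13)/(23 - 25) ≡ 23/27 mod 29. 27⁻¹ ≡ 14 (mod 29) since 27·14 = 378 ≡ 1, so λ ≡ 3.
  x = λ² - 25 - 23 = 9 - 48 ≡ 19; y = λ·(25 - 19) - 13 ≡ 5. → (19, 5)
4P: (19, 5) + (23, 7). λ = (7 - 5)/(23 - 19) ≡ 2/4 mod 29. 4⁻¹ ≡ 22 (mod 29), so λ ≡ 15.
  x = λ² - 19 - 23 = 225 - 42 ≡ 9; y = λ·(19 - 9) - 5 ≡ 0. → (9, 0)
5P: (9, 0) + (23, 7). λ = (7 - 0)/(23 - 9) ≡ 7/14 mod 29. 14⁻¹ ≡ 27 (mod 29), so λ ≡ 15.
  x = λ² - 9 - 23 = 225 - 32 ≡ 19; y = λ·(9 - 19) - 0 ≡ 24. → (19, 24)
6P: (19, 24) + (23, 7). λ = (7 - 24)/(23 - 19) ≡ 12/4 mod 29. 4⁻¹ ≡ 22 (mod 29), so λ ≡ 3.
  x = λ² - 19 - 23 = 9 - 42 ≡ 25; y = λ·(19 - 25) - 24 ≡ 16. → (25, 16)
7P: (25, 16) + (23, 7). λ = (7 - 16)/(23 - 25) ≡ 20/27 mod 29. 27⁻¹ ≡ 14 (mod 29) since 27·14 = 378 ≡ 1, so λ ≡ 19.
  x = λ² - 25 - 23 = 361 - 48 ≡ 23; y = λ·(25 - 23) - 16 ≡ 22. → (23, 22)
8P: (23, 22) + (23, 7): same x and y₁ ≡ -y₂, so the sum is 𝒪.
8P = 𝒪, so the order is 8.

8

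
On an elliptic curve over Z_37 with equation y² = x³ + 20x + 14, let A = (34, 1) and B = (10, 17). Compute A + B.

(14, 35)

(34, 1) + (10, 17). λ = (17 - 1)/(10 - 34) ≡ 16/13 mod 37. 13⁻¹ ≡ 20 (mod 37), so λ ≡ 24.
  x = λ² - 34 - 10 = 576 - 44 ≡ 14; y = λ·(34 - 14) - 1 ≡ 35. → (14, 35)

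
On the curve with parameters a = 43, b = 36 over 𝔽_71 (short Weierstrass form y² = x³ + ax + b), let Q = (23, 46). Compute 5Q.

Repeated addition: build up to 5Q.
2Q: tangent at (23, 46): λ = (3·23² + 43)/(2·46) ≡ 68/21. 21⁻¹ ≡ 44 (mod 71) since 21·44 = 924 ≡ 1, so λ ≡ 68·44 ≡ 10.
  x = λ² - 23 - 23 = 100 - 46 ≡ 54; y = λ·(23 - 54) - 46 ≡ 70. → (54, 70)
3Q: (54, 70) + (23, 46). λ = (46 - 70)/(23 - 54) ≡ 47/40 mod 71. 40⁻¹ ≡ 16 (mod 71) since 40·16 = 640 ≡ 1, so λ ≡ 42.
  x = λ² - 54 - 23 = 1764 - 77 ≡ 54; y = λ·(54 - 54) - 70 ≡ 1. → (54, 1)
4Q: (54, 1) + (23, 46). λ = (46 - 1)/(23 - 54) ≡ 45/40 mod 71. 40⁻¹ ≡ 16 (mod 71) since 40·16 = 640 ≡ 1, so λ ≡ 10.
  x = λ² - 54 - 23 = 100 - 77 ≡ 23; y = λ·(54 - 23) - 1 ≡ 25. → (23, 25)
5Q: (23, 25) + (23, 46): same x and y₁ ≡ -y₂, so the sum is O.

O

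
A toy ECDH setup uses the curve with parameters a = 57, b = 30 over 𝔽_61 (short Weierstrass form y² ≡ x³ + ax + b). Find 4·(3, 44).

Write G = (3, 44).
Repeated addition: build up to 4G.
2G: tangent at (3, 44): λ = (3·3² + 57)/(2·44) ≡ 23/27. 27⁻¹ ≡ 52 (mod 61), so λ ≡ 23·52 ≡ 37.
  x = λ² - 3 - 3 = 1369 - 6 ≡ 21; y = λ·(3 - 21) - 44 ≡ 22. → (21, 22)
3G: (21, 22) + (3, 44). λ = (44 - 22)/(3 - 21) ≡ 22/43 mod 61. 43⁻¹ ≡ 44 (mod 61) since 43·44 = 1892 ≡ 1, so λ ≡ 53.
  x = λ² - 21 - 3 = 2809 - 24 ≡ 40; y = λ·(21 - 40) - 22 ≡ 8. → (40, 8)
4G: (40, 8) + (3, 44). λ = (44 - 8)/(3 - 40) ≡ 36/24 mod 61. 24⁻¹ ≡ 28 (mod 61), so λ ≡ 32.
  x = λ² - 40 - 3 = 1024 - 43 ≡ 5; y = λ·(40 - 5) - 8 ≡ 14. → (5, 14)

(5, 14)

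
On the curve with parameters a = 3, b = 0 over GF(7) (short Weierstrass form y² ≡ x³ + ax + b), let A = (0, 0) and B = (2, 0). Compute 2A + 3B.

(2, 0)

First 2A:
Repeated addition: build up to 2A.
2A: (0, 0) + (0, 0): same x and y₁ ≡ -y₂, so the sum is the point at infinity.
2A = the point at infinity.
Next 3B:
Repeated addition: build up to 3B.
2B: (2, 0) + (2, 0): same x and y₁ ≡ -y₂, so the sum is the point at infinity.
3B: the point at infinity + (2, 0) = (2, 0) (identity).
3B = (2, 0).
Finally 2A + 3B:
the point at infinity + (2, 0) = (2, 0) (identity).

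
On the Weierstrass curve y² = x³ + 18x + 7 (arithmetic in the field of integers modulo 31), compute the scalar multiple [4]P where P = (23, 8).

(10, 28)

Double-and-add on 4 = (100)₂. Start with P = (23, 8) for the leading 1-bit.
double: tangent at (23, 8): λ = (3·23² + 18)/(2·8) ≡ 24/16. 16⁻¹ ≡ 2 (mod 31), so λ ≡ 24·2 ≡ 17.
  x = λ² - 23 - 23 = 289 - 46 ≡ 26; y = λ·(23 - 26) - 8 ≡ 3. → (26, 3)
double: tangent at (26, 3): λ = (3·26² + 18)/(2·3) ≡ 0/6. 6⁻¹ ≡ 26 (mod 31), so λ ≡ 0·26 ≡ 0.
  x = λ² - 26 - 26 = 0 - 52 ≡ 10; y = λ·(26 - 10) - 3 ≡ 28. → (10, 28)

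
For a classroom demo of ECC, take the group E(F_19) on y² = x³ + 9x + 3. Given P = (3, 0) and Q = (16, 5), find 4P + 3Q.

(16, 14)

First 4P:
Repeated addition: build up to 4P.
2P: (3, 0) + (3, 0): same x and y₁ ≡ -y₂, so the sum is O.
3P: O + (3, 0) = (3, 0) (identity).
4P: (3, 0) + (3, 0): same x and y₁ ≡ -y₂, so the sum is O.
4P = O.
Next 3Q:
Repeated addition: build up to 3Q.
2Q: tangent at (16, 5): λ = (3·16² + 9)/(2·5) ≡ 17/10. 10⁻¹ ≡ 2 (mod 19) since 10·2 = 20 ≡ 1, so λ ≡ 17·2 ≡ 15.
  x = λ² - 16 - 16 = 225 - 32 ≡ 3; y = λ·(16 - 3) - 5 ≡ 0. → (3, 0)
3Q: (3, 0) + (16, 5). λ = (5 - 0)/(16 - 3) ≡ 5/13 mod 19. 13⁻¹ ≡ 3 (mod 19) since 13·3 = 39 ≡ 1, so λ ≡ 15.
  x = λ² - 3 - 16 = 225 - 19 ≡ 16; y = λ·(3 - 16) - 0 ≡ 14. → (16, 14)
3Q = (16, 14).
Finally 4P + 3Q:
O + (16, 14) = (16, 14) (identity).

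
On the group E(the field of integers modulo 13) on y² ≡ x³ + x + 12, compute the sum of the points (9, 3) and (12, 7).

(9, 3) + (12, 7). λ = (7 - 3)/(12 - 9) ≡ 4/3 mod 13. 3⁻¹ ≡ 9 (mod 13), so λ ≡ 10.
  x = λ² - 9 - 12 = 100 - 21 ≡ 1; y = λ·(9 - 1) - 3 ≡ 12. → (1, 12)

(1, 12)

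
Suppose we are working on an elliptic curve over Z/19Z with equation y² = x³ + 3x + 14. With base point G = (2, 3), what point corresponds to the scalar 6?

Repeated addition: build up to 6G.
2G: tangent at (2, 3): λ = (3·2² + 3)/(2·3) ≡ 15/6. 6⁻¹ ≡ 16 (mod 19), so λ ≡ 15·16 ≡ 12.
  x = λ² - 2 - 2 = 144 - 4 ≡ 7; y = λ·(2 - 7) - 3 ≡ 13. → (7, 13)
3G: (7, 13) + (2, 3). λ = (3 - 13)/(2 - 7) ≡ 9/14 mod 19. 14⁻¹ ≡ 15 (mod 19), so λ ≡ 2.
  x = λ² - 7 - 2 = 4 - 9 ≡ 14; y = λ·(7 - 14) - 13 ≡ 11. → (14, 11)
4G: (14, 11) + (2, 3). λ = (3 - 11)/(2 - 14) ≡ 11/7 mod 19. 7⁻¹ ≡ 11 (mod 19) since 7·11 = 77 ≡ 1, so λ ≡ 7.
  x = λ² - 14 - 2 = 49 - 16 ≡ 14; y = λ·(14 - 14) - 11 ≡ 8. → (14, 8)
5G: (14, 8) + (2, 3). λ = (3 - 8)/(2 - 14) ≡ 14/7 mod 19. 7⁻¹ ≡ 11 (mod 19) since 7·11 = 77 ≡ 1, so λ ≡ 2.
  x = λ² - 14 - 2 = 4 - 16 ≡ 7; y = λ·(14 - 7) - 8 ≡ 6. → (7, 6)
6G: (7, 6) + (2, 3). λ = (3 - 6)/(2 - 7) ≡ 16/14 mod 19. 14⁻¹ ≡ 15 (mod 19) since 14·15 = 210 ≡ 1, so λ ≡ 12.
  x = λ² - 7 - 2 = 144 - 9 ≡ 2; y = λ·(7 - 2) - 6 ≡ 16. → (2, 16)

(2, 16)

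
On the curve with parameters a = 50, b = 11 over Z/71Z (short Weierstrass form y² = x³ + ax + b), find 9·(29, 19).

Write Q = (29, 19).
Repeated addition: build up to 9Q.
2Q: tangent at (29, 19): λ = (3·29² + 50)/(2·19) ≡ 17/38. 38⁻¹ ≡ 43 (mod 71) since 38·43 = 1634 ≡ 1, so λ ≡ 17·43 ≡ 21.
  x = λ² - 29 - 29 = 441 - 58 ≡ 28; y = λ·(29 - 28) - 19 ≡ 2. → (28, 2)
3Q: (28, 2) + (29, 19). λ = (19 - 2)/(29 - 28) ≡ 17/1 mod 71. 1⁻¹ ≡ 1 (mod 71), so λ ≡ 17.
  x = λ² - 28 - 29 = 289 - 57 ≡ 19; y = λ·(28 - 19) - 2 ≡ 9. → (19, 9)
4Q: (19, 9) + (29, 19). λ = (19 - 9)/(29 - 19) ≡ 10/10 mod 71. 10⁻¹ ≡ 64 (mod 71) since 10·64 = 640 ≡ 1, so λ ≡ 1.
  x = λ² - 19 - 29 = 1 - 48 ≡ 24; y = λ·(19 - 24) - 9 ≡ 57. → (24, 57)
5Q: (24, 57) + (29, 19). λ = (19 - 57)/(29 - 24) ≡ 33/5 mod 71. 5⁻¹ ≡ 57 (mod 71), so λ ≡ 35.
  x = λ² - 24 - 29 = 1225 - 53 ≡ 36; y = λ·(24 - 36) - 57 ≡ 20. → (36, 20)
6Q: (36, 20) + (29, 19). λ = (19 - 20)/(29 - 36) ≡ 70/64 mod 71. 64⁻¹ ≡ 10 (mod 71), so λ ≡ 61.
  x = λ² - 36 - 29 = 3721 - 65 ≡ 35; y = λ·(36 - 35) - 20 ≡ 41. → (35, 41)
7Q: (35, 41) + (29, 19). λ = (19 - 41)/(29 - 35) ≡ 49/65 mod 71. 65⁻¹ ≡ 59 (mod 71) since 65·59 = 3835 ≡ 1, so λ ≡ 51.
  x = λ² - 35 - 29 = 2601 - 64 ≡ 52; y = λ·(35 - 52) - 41 ≡ 15. → (52, 15)
8Q: (52, 15) + (29, 19). λ = (19 - 15)/(29 - 52) ≡ 4/48 mod 71. 48⁻¹ ≡ 37 (mod 71) since 48·37 = 1776 ≡ 1, so λ ≡ 6.
  x = λ² - 52 - 29 = 36 - 81 ≡ 26; y = λ·(52 - 26) - 15 ≡ 70. → (26, 70)
9Q: (26, 70) + (29, 19). λ = (19 - 70)/(29 - 26) ≡ 20/3 mod 71. 3⁻¹ ≡ 24 (mod 71), so λ ≡ 54.
  x = λ² - 26 - 29 = 2916 - 55 ≡ 21; y = λ·(26 - 21) - 70 ≡ 58. → (21, 58)

(21, 58)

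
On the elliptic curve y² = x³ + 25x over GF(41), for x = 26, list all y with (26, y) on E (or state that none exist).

none

x³ + 25x + 0 = 18226 ≡ 22 (mod 41).
22 is a non-residue mod 41; no y exists.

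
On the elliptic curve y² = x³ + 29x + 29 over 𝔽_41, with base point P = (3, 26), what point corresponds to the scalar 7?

(27, 6)

Double-and-add on 7 = (111)₂. Start with P = (3, 26) for the leading 1-bit.
double: tangent at (3, 26): λ = (3·3² + 29)/(2·26) ≡ 15/11. 11⁻¹ ≡ 15 (mod 41), so λ ≡ 15·15 ≡ 20.
  x = λ² - 3 - 3 = 400 - 6 ≡ 25; y = λ·(3 - 25) - 26 ≡ 26. → (25, 26)
add P: (25, 26) + (3, 26). λ = (26 - 26)/(3 - 25) ≡ 0/19 mod 41. 19⁻¹ ≡ 13 (mod 41) since 19·13 = 247 ≡ 1, so λ ≡ 0.
  x = λ² - 25 - 3 = 0 - 28 ≡ 13; y = λ·(25 - 13) - 26 ≡ 15. → (13, 15)
double: tangent at (13, 15): λ = (3·13² + 29)/(2·15) ≡ 3/30. 30⁻¹ ≡ 26 (mod 41) since 30·26 = 780 ≡ 1, so λ ≡ 3·26 ≡ 37.
  x = λ² - 13 - 13 = 1369 - 26 ≡ 31; y = λ·(13 - 31) - 15 ≡ 16. → (31, 16)
add P: (31, 16) + (3, 26). λ = (26 - 16)/(3 - 31) ≡ 10/13 mod 41. 13⁻¹ ≡ 19 (mod 41), so λ ≡ 26.
  x = λ² - 31 - 3 = 676 - 34 ≡ 27; y = λ·(31 - 27) - 16 ≡ 6. → (27, 6)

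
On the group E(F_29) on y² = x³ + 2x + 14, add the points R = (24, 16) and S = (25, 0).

(4, 12)

(24, 16) + (25, 0). λ = (0 - 16)/(25 - 24) ≡ 13/1 mod 29. 1⁻¹ ≡ 1 (mod 29) since 1·1 = 1 ≡ 1, so λ ≡ 13.
  x = λ² - 24 - 25 = 169 - 49 ≡ 4; y = λ·(24 - 4) - 16 ≡ 12. → (4, 12)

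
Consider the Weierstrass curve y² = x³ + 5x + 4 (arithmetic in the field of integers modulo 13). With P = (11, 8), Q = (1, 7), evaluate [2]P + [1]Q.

(2, 10)

First 2P:
Repeated addition: build up to 2P.
2P: tangent at (11, 8): λ = (3·11² + 5)/(2·8) ≡ 4/3. 3⁻¹ ≡ 9 (mod 13), so λ ≡ 4·9 ≡ 10.
  x = λ² - 11 - 11 = 100 - 22 ≡ 0; y = λ·(11 - 0) - 8 ≡ 11. → (0, 11)
2P = (0, 11).
Finally 2P + Q:
(0, 11) + (1, 7). λ = (7 - 11)/(1 - 0) ≡ 9/1 mod 13. 1⁻¹ ≡ 1 (mod 13), so λ ≡ 9.
  x = λ² - 0 - 1 = 81 - 1 ≡ 2; y = λ·(0 - 2) - 11 ≡ 10. → (2, 10)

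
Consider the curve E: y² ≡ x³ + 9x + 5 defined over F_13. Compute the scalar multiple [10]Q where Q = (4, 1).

Double-and-add on 10 = (1010)₂. Start with Q = (4, 1) for the leading 1-bit.
double: tangent at (4, 1): λ = (3·4² + 9)/(2·1) ≡ 5/2. 2⁻¹ ≡ 7 (mod 13) since 2·7 = 14 ≡ 1, so λ ≡ 5·7 ≡ 9.
  x = λ² - 4 - 4 = 81 - 8 ≡ 8; y = λ·(4 - 8) - 1 ≡ 2. → (8, 2)
double: tangent at (8, 2): λ = (3·8² + 9)/(2·2) ≡ 6/4. 4⁻¹ ≡ 10 (mod 13), so λ ≡ 6·10 ≡ 8.
  x = λ² - 8 - 8 = 64 - 16 ≡ 9; y = λ·(8 - 9) - 2 ≡ 3. → (9, 3)
add Q: (9, 3) + (4, 1). λ = (1 - 3)/(4 - 9) ≡ 11/8 mod 13. 8⁻¹ ≡ 5 (mod 13), so λ ≡ 3.
  x = λ² - 9 - 4 = 9 - 13 ≡ 9; y = λ·(9 - 9) - 3 ≡ 10. → (9, 10)
double: tangent at (9, 10): λ = (3·9² + 9)/(2·10) ≡ 5/7. 7⁻¹ ≡ 2 (mod 13) since 7·2 = 14 ≡ 1, so λ ≡ 5·2 ≡ 10.
  x = λ² - 9 - 9 = 100 - 18 ≡ 4; y = λ·(9 - 4) - 10 ≡ 1. → (4, 1)

(4, 1)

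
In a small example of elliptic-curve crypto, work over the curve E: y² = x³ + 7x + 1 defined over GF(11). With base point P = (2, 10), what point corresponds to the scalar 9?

Repeated addition: build up to 9P.
2P: tangent at (2, 10): λ = (3·2² + 7)/(2·10) ≡ 8/9. 9⁻¹ ≡ 5 (mod 11), so λ ≡ 8·5 ≡ 7.
  x = λ² - 2 - 2 = 49 - 4 ≡ 1; y = λ·(2 - 1) - 10 ≡ 8. → (1, 8)
3P: (1, 8) + (2, 10). λ = (10 - 8)/(2 - 1) ≡ 2/1 mod 11. 1⁻¹ ≡ 1 (mod 11) since 1·1 = 1 ≡ 1, so λ ≡ 2.
  x = λ² - 1 - 2 = 4 - 3 ≡ 1; y = λ·(1 - 1) - 8 ≡ 3. → (1, 3)
4P: (1, 3) + (2, 10). λ = (10 - 3)/(2 - 1) ≡ 7/1 mod 11. 1⁻¹ ≡ 1 (mod 11), so λ ≡ 7.
  x = λ² - 1 - 2 = 49 - 3 ≡ 2; y = λ·(1 - 2) - 3 ≡ 1. → (2, 1)
5P: (2, 1) + (2, 10): same x and y₁ ≡ -y₂, so the sum is 𝒪.
6P: 𝒪 + (2, 10) = (2, 10) (identity).
7P: tangent at (2, 10): λ = (3·2² + 7)/(2·10) ≡ 8/9. 9⁻¹ ≡ 5 (mod 11) since 9·5 = 45 ≡ 1, so λ ≡ 8·5 ≡ 7.
  x = λ² - 2 - 2 = 49 - 4 ≡ 1; y = λ·(2 - 1) - 10 ≡ 8. → (1, 8)
8P: (1, 8) + (2, 10). λ = (10 - 8)/(2 - 1) ≡ 2/1 mod 11. 1⁻¹ ≡ 1 (mod 11), so λ ≡ 2.
  x = λ² - 1 - 2 = 4 - 3 ≡ 1; y = λ·(1 - 1) - 8 ≡ 3. → (1, 3)
9P: (1, 3) + (2, 10). λ = (10 - 3)/(2 - 1) ≡ 7/1 mod 11. 1⁻¹ ≡ 1 (mod 11) since 1·1 = 1 ≡ 1, so λ ≡ 7.
  x = λ² - 1 - 2 = 49 - 3 ≡ 2; y = λ·(1 - 2) - 3 ≡ 1. → (2, 1)

(2, 1)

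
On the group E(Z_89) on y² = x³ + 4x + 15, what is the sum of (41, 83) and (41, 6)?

The two points share x = 41 and their y-coordinates satisfy 83 + 6 ≡ 0 (mod 89), so they are inverses. Their sum is 𝒪.

O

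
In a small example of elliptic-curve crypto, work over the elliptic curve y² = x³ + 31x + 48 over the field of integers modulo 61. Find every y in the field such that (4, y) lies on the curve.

none

x³ + 31x + 48 = 236 ≡ 53 (mod 61).
53 is a non-residue mod 61; no y exists.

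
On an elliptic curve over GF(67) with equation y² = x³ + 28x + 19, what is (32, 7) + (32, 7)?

tangent at (32, 7): λ = (3·32² + 28)/(2·7) ≡ 18/14. 14⁻¹ ≡ 24 (mod 67), so λ ≡ 18·24 ≡ 30.
  x = λ² - 32 - 32 = 900 - 64 ≡ 32; y = λ·(32 - 32) - 7 ≡ 60. → (32, 60)

(32, 60)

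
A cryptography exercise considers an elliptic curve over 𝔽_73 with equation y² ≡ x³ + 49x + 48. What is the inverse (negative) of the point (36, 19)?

-(36, 19) = (36, -19 mod 73) = (36, 54).

(36, 54)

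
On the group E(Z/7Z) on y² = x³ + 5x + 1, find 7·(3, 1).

Write P = (3, 1).
Repeated addition: build up to 7P.
2P: tangent at (3, 1): λ = (3·3² + 5)/(2·1) ≡ 4/2. 2⁻¹ ≡ 4 (mod 7), so λ ≡ 4·4 ≡ 2.
  x = λ² - 3 - 3 = 4 - 6 ≡ 5; y = λ·(3 - 5) - 1 ≡ 2. → (5, 2)
3P: (5, 2) + (3, 1). λ = (1 - 2)/(3 - 5) ≡ 6/5 mod 7. 5⁻¹ ≡ 3 (mod 7) since 5·3 = 15 ≡ 1, so λ ≡ 4.
  x = λ² - 5 - 3 = 16 - 8 ≡ 1; y = λ·(5 - 1) - 2 ≡ 0. → (1, 0)
4P: (1, 0) + (3, 1). λ = (1 - 0)/(3 - 1) ≡ 1/2 mod 7. 2⁻¹ ≡ 4 (mod 7), so λ ≡ 4.
  x = λ² - 1 - 3 = 16 - 4 ≡ 5; y = λ·(1 - 5) - 0 ≡ 5. → (5, 5)
5P: (5, 5) + (3, 1). λ = (1 - 5)/(3 - 5) ≡ 3/5 mod 7. 5⁻¹ ≡ 3 (mod 7), so λ ≡ 2.
  x = λ² - 5 - 3 = 4 - 8 ≡ 3; y = λ·(5 - 3) - 5 ≡ 6. → (3, 6)
6P: (3, 6) + (3, 1): same x and y₁ ≡ -y₂, so the sum is O.
7P: O + (3, 1) = (3, 1) (identity).

(3, 1)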